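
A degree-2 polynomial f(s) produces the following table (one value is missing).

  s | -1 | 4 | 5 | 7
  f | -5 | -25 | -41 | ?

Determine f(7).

The 3 known values determine f uniquely (degree ≤ 2).
Evaluate each Lagrange basis at s = 7:
L_0(7) = (3)·(2)/[(-5)·(-6)] = 1/5
L_1(7) = (8)·(2)/[(5)·(-1)] = -16/5
L_2(7) = (8)·(3)/[(6)·(1)] = 4
Sum: (-5)·(1/5) + (-25)·(-16/5) + (-41)·(4) = -85

-85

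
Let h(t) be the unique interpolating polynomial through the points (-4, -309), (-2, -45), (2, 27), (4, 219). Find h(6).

Using Newton's divided-difference form:
h[-4,-2] = (-45 - (-309)) / (-2 - (-4)) = 132
h[-2,2] = (27 - (-45)) / (2 - (-2)) = 18
h[2,4] = (219 - 27) / (4 - 2) = 96
h[-4,-2,2] = (18 - 132) / (2 - (-4)) = -19
h[-2,2,4] = (96 - 18) / (4 - (-2)) = 13
h[-4,-2,2,4] = (13 - (-19)) / (4 - (-4)) = 4
h(6) = -309 + 132·(10) + (-19)·(10)·(8) + 4·(10)·(8)·(4) = 771

771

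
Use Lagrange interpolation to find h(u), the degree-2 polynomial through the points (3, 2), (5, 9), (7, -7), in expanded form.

Build the Lagrange basis polynomials:
L_0(u) = (u - 5)(u - 7) / [8] = (1/8)u^2 - (3/2)u + 35/8
L_1(u) = (u - 3)(u - 7) / [-4] = -(1/4)u^2 + (5/2)u - 21/4
L_2(u) = (u - 3)(u - 5) / [8] = (1/8)u^2 - u + 15/8
h(u) = 2·L_0 + 9·L_1 + (-7)·L_2
  2·L_0(u) = (1/4)u^2 - 3u + 35/4
  9·L_1(u) = -(9/4)u^2 + (45/2)u - 189/4
  (-7)·L_2(u) = -(7/8)u^2 + 7u - 105/8
Adding term by term: -(23/8)u^2 + (53/2)u - 413/8

h(u) = -(23/8)u^2 + (53/2)u - 413/8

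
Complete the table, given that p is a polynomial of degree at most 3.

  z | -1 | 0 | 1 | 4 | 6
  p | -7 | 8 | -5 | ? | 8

-488/7

The 4 known values determine p uniquely (degree ≤ 3).
L_0(4) = (4)·(3)·(-2)/[(-1)·(-2)·(-7)] = 12/7
L_1(4) = (5)·(3)·(-2)/[(1)·(-1)·(-6)] = -5
L_2(4) = (5)·(4)·(-2)/[(2)·(1)·(-5)] = 4
L_3(4) = (5)·(4)·(3)/[(7)·(6)·(5)] = 2/7
Sum: (-7)·(12/7) + 8·(-5) + (-5)·(4) + 8·(2/7) = -488/7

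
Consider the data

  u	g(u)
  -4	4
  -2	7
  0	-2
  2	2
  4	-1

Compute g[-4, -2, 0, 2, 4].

g[-4,-2] = (7 - 4) / (-2 - (-4)) = 3/2
g[-2,0] = (-2 - 7) / (0 - (-2)) = -9/2
g[0,2] = (2 - (-2)) / (2 - 0) = 2
g[2,4] = (-1 - 2) / (4 - 2) = -3/2
g[-4,-2,0] = (-9/2 - 3/2) / (0 - (-4)) = -3/2
g[-2,0,2] = (2 - (-9/2)) / (2 - (-2)) = 13/8
g[0,2,4] = (-3/2 - 2) / (4 - 0) = -7/8
g[-4,-2,0,2] = (13/8 - (-3/2)) / (2 - (-4)) = 25/48
g[-2,0,2,4] = (-7/8 - 13/8) / (4 - (-2)) = -5/12
g[-4,-2,0,2,4] = (-5/12 - 25/48) / (4 - (-4)) = -15/128

-15/128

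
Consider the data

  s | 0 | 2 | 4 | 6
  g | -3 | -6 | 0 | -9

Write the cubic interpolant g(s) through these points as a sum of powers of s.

Build the Lagrange basis polynomials:
L_0(s) = (s - 2)(s - 4)(s - 6) / [-48] = -(1/48)s^3 + (1/4)s^2 - (11/12)s + 1
L_1(s) = s(s - 4)(s - 6) / [16] = (1/16)s^3 - (5/8)s^2 + (3/2)s
L_2(s) = s(s - 2)(s - 6) / [-16] = -(1/16)s^3 + (1/2)s^2 - (3/4)s
L_3(s) = s(s - 2)(s - 4) / [48] = (1/48)s^3 - (1/8)s^2 + (1/6)s
g(s) = (-3)·L_0 + (-6)·L_1 + 0·L_2 + (-9)·L_3
  (-3)·L_0(s) = (1/16)s^3 - (3/4)s^2 + (11/4)s - 3
  (-6)·L_1(s) = -(3/8)s^3 + (15/4)s^2 - 9s
  0·L_2(s) = 0
  (-9)·L_3(s) = -(3/16)s^3 + (9/8)s^2 - (3/2)s
Adding term by term: -(1/2)s^3 + (33/8)s^2 - (31/4)s - 3

g(s) = -(1/2)s^3 + (33/8)s^2 - (31/4)s - 3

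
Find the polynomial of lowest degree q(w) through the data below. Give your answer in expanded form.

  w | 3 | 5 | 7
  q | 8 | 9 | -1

q(w) = -(11/8)w^2 + (23/2)w - 113/8

Newton's divided differences:
q[3,5] = (9 - 8) / (5 - 3) = 1/2
q[5,7] = (-1 - 9) / (7 - 5) = -5
q[3,5,7] = (-5 - 1/2) / (7 - 3) = -11/8
q(w) = 8 + (1/2)·(w - 3) + (-11/8)·(w - 3)(w - 5)
Expanding: q(w) = -(11/8)w^2 + (23/2)w - 113/8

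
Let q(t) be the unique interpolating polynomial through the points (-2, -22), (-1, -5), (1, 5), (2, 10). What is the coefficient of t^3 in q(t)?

L_0(t) = (t + 1)(t - 1)(t - 2) / [-12] = -(1/12)t^3 + (1/6)t^2 + (1/12)t - 1/6
L_1(t) = (t + 2)(t - 1)(t - 2) / [6] = (1/6)t^3 - (1/6)t^2 - (2/3)t + 2/3
L_2(t) = (t + 2)(t + 1)(t - 2) / [-6] = -(1/6)t^3 - (1/6)t^2 + (2/3)t + 2/3
L_3(t) = (t + 2)(t + 1)(t - 1) / [12] = (1/12)t^3 + (1/6)t^2 - (1/12)t - 1/6
q(t) = (-22)·L_0 + (-5)·L_1 + 5·L_2 + 10·L_3
Only the coefficient of t^3 is needed; take it from each L_i and combine:
(-22)·(-1/12) + (-5)·(1/6) + 5·(-1/6) + 10·(1/12) = 1

1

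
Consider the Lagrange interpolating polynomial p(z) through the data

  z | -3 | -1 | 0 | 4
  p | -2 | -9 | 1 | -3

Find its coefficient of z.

Build the Lagrange basis polynomials:
L_0(z) = (z + 1)z(z - 4) / [-42] = -(1/42)z^3 + (1/14)z^2 + (2/21)z
L_1(z) = (z + 3)z(z - 4) / [10] = (1/10)z^3 - (1/10)z^2 - (6/5)z
L_2(z) = (z + 3)(z + 1)(z - 4) / [-12] = -(1/12)z^3 + (13/12)z + 1
L_3(z) = (z + 3)(z + 1)z / [140] = (1/140)z^3 + (1/35)z^2 + (3/140)z
p(z) = (-2)·L_0 + (-9)·L_1 + 1·L_2 + (-3)·L_3
Only the coefficient of z is needed; take it from each L_i and combine:
(-2)·(2/21) + (-9)·(-6/5) + 1·(13/12) + (-3)·(3/140) = 407/35

407/35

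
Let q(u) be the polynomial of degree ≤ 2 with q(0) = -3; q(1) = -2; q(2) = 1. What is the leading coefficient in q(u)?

The leading coefficient equals the top divided difference q[0,1,2].
q[0,1] = (-2 - (-3)) / (1 - 0) = 1
q[1,2] = (1 - (-2)) / (2 - 1) = 3
q[0,1,2] = (3 - 1) / (2 - 0) = 1

1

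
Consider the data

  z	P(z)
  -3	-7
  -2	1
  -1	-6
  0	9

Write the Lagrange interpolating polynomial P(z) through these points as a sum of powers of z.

P(z) = (37/6)z^3 + (59/2)z^2 + (115/3)z + 9

Build the Lagrange basis polynomials:
L_0(z) = (z + 2)(z + 1)z / [-6] = -(1/6)z^3 - (1/2)z^2 - (1/3)z
L_1(z) = (z + 3)(z + 1)z / [2] = (1/2)z^3 + 2z^2 + (3/2)z
L_2(z) = (z + 3)(z + 2)z / [-2] = -(1/2)z^3 - (5/2)z^2 - 3z
L_3(z) = (z + 3)(z + 2)(z + 1) / [6] = (1/6)z^3 + z^2 + (11/6)z + 1
P(z) = (-7)·L_0 + 1·L_1 + (-6)·L_2 + 9·L_3
  (-7)·L_0(z) = (7/6)z^3 + (7/2)z^2 + (7/3)z
  1·L_1(z) = (1/2)z^3 + 2z^2 + (3/2)z
  (-6)·L_2(z) = 3z^3 + 15z^2 + 18z
  9·L_3(z) = (3/2)z^3 + 9z^2 + (33/2)z + 9
Adding term by term: (37/6)z^3 + (59/2)z^2 + (115/3)z + 9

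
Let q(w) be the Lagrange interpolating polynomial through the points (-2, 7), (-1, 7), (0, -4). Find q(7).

-389

L_0(7) = (8)·(7)/[(-1)·(-2)] = 28
L_1(7) = (9)·(7)/[(1)·(-1)] = -63
L_2(7) = (9)·(8)/[(2)·(1)] = 36
Sum: 7·(28) + 7·(-63) + (-4)·(36) = -389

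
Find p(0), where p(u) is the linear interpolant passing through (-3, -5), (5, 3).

-2

L_0(0) = (-5)/[(-8)] = 5/8
L_1(0) = (3)/[(8)] = 3/8
Sum: (-5)·(5/8) + 3·(3/8) = -2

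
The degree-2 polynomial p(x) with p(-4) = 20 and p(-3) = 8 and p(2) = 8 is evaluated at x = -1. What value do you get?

L_0(-1) = (2)·(-3)/[(-1)·(-6)] = -1
L_1(-1) = (3)·(-3)/[(1)·(-5)] = 9/5
L_2(-1) = (3)·(2)/[(6)·(5)] = 1/5
Sum: 20·(-1) + 8·(9/5) + 8·(1/5) = -4

-4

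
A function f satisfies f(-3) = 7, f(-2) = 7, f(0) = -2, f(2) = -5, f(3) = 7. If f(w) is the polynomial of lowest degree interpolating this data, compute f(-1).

Evaluate each Lagrange basis at w = -1:
L_0(-1) = (1)·(-1)·(-3)·(-4)/[(-1)·(-3)·(-5)·(-6)] = -2/15
L_1(-1) = (2)·(-1)·(-3)·(-4)/[(1)·(-2)·(-4)·(-5)] = 3/5
L_2(-1) = (2)·(1)·(-3)·(-4)/[(3)·(2)·(-2)·(-3)] = 2/3
L_3(-1) = (2)·(1)·(-1)·(-4)/[(5)·(4)·(2)·(-1)] = -1/5
L_4(-1) = (2)·(1)·(-1)·(-3)/[(6)·(5)·(3)·(1)] = 1/15
Sum: 7·(-2/15) + 7·(3/5) + (-2)·(2/3) + (-5)·(-1/5) + 7·(1/15) = 17/5

17/5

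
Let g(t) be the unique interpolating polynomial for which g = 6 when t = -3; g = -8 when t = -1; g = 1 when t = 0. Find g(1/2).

Using Newton's divided-difference form:
g[-3,-1] = (-8 - 6) / (-1 - (-3)) = -7
g[-1,0] = (1 - (-8)) / (0 - (-1)) = 9
g[-3,-1,0] = (9 - (-7)) / (0 - (-3)) = 16/3
g(1/2) = 6 + (-7)·(7/2) + (16/3)·(7/2)·(3/2) = 19/2

19/2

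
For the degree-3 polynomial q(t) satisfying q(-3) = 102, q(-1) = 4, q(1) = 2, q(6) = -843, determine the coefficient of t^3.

-4

L_0(t) = (t + 1)(t - 1)(t - 6) / [-72] = -(1/72)t^3 + (1/12)t^2 + (1/72)t - 1/12
L_1(t) = (t + 3)(t - 1)(t - 6) / [28] = (1/28)t^3 - (1/7)t^2 - (15/28)t + 9/14
L_2(t) = (t + 3)(t + 1)(t - 6) / [-40] = -(1/40)t^3 + (1/20)t^2 + (21/40)t + 9/20
L_3(t) = (t + 3)(t + 1)(t - 1) / [315] = (1/315)t^3 + (1/105)t^2 - (1/315)t - 1/105
q(t) = 102·L_0 + 4·L_1 + 2·L_2 + (-843)·L_3
Only the coefficient of t^3 is needed; take it from each L_i and combine:
102·(-1/72) + 4·(1/28) + 2·(-1/40) + (-843)·(1/315) = -4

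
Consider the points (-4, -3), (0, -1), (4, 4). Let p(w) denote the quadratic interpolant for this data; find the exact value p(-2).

-19/8

Evaluate each Lagrange basis at w = -2:
L_0(-2) = (-2)·(-6)/[(-4)·(-8)] = 3/8
L_1(-2) = (2)·(-6)/[(4)·(-4)] = 3/4
L_2(-2) = (2)·(-2)/[(8)·(4)] = -1/8
Sum: (-3)·(3/8) + (-1)·(3/4) + 4·(-1/8) = -19/8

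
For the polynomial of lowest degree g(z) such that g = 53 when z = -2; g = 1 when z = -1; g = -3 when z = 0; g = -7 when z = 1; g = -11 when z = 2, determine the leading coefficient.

2

The leading coefficient equals the top divided difference g[-2,-1,0,1,2].
g[-2,-1] = (1 - 53) / (-1 - (-2)) = -52
g[-1,0] = (-3 - 1) / (0 - (-1)) = -4
g[0,1] = (-7 - (-3)) / (1 - 0) = -4
g[1,2] = (-11 - (-7)) / (2 - 1) = -4
g[-2,-1,0] = (-4 - (-52)) / (0 - (-2)) = 24
g[-1,0,1] = (-4 - (-4)) / (1 - (-1)) = 0
g[0,1,2] = (-4 - (-4)) / (2 - 0) = 0
g[-2,-1,0,1] = (0 - 24) / (1 - (-2)) = -8
g[-1,0,1,2] = (0 - 0) / (2 - (-1)) = 0
g[-2,-1,0,1,2] = (0 - (-8)) / (2 - (-2)) = 2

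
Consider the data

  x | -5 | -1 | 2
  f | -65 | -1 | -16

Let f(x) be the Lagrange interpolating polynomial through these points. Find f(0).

Evaluate each Lagrange basis at x = 0:
L_0(0) = (1)·(-2)/[(-4)·(-7)] = -1/14
L_1(0) = (5)·(-2)/[(4)·(-3)] = 5/6
L_2(0) = (5)·(1)/[(7)·(3)] = 5/21
Sum: (-65)·(-1/14) + (-1)·(5/6) + (-16)·(5/21) = 0

0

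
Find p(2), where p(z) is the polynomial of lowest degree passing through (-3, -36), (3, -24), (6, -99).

-11

L_0(2) = (-1)·(-4)/[(-6)·(-9)] = 2/27
L_1(2) = (5)·(-4)/[(6)·(-3)] = 10/9
L_2(2) = (5)·(-1)/[(9)·(3)] = -5/27
Sum: (-36)·(2/27) + (-24)·(10/9) + (-99)·(-5/27) = -11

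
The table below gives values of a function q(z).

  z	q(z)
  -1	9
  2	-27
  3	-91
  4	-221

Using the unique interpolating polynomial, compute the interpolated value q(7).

Using Newton's divided-difference form:
q[-1,2] = (-27 - 9) / (2 - (-1)) = -12
q[2,3] = (-91 - (-27)) / (3 - 2) = -64
q[3,4] = (-221 - (-91)) / (4 - 3) = -130
q[-1,2,3] = (-64 - (-12)) / (3 - (-1)) = -13
q[2,3,4] = (-130 - (-64)) / (4 - 2) = -33
q[-1,2,3,4] = (-33 - (-13)) / (4 - (-1)) = -4
q(7) = 9 + (-12)·(8) + (-13)·(8)·(5) + (-4)·(8)·(5)·(4) = -1247

-1247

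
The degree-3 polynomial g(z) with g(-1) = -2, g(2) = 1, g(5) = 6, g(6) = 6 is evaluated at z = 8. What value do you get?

11/14

Evaluate each Lagrange basis at z = 8:
L_0(8) = (6)·(3)·(2)/[(-3)·(-6)·(-7)] = -2/7
L_1(8) = (9)·(3)·(2)/[(3)·(-3)·(-4)] = 3/2
L_2(8) = (9)·(6)·(2)/[(6)·(3)·(-1)] = -6
L_3(8) = (9)·(6)·(3)/[(7)·(4)·(1)] = 81/14
Sum: (-2)·(-2/7) + 1·(3/2) + 6·(-6) + 6·(81/14) = 11/14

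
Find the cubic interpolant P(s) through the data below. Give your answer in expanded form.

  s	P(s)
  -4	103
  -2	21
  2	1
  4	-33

P(s) = -s^3 + 2s^2 - s + 3

Newton's divided differences:
P[-4,-2] = (21 - 103) / (-2 - (-4)) = -41
P[-2,2] = (1 - 21) / (2 - (-2)) = -5
P[2,4] = (-33 - 1) / (4 - 2) = -17
P[-4,-2,2] = (-5 - (-41)) / (2 - (-4)) = 6
P[-2,2,4] = (-17 - (-5)) / (4 - (-2)) = -2
P[-4,-2,2,4] = (-2 - 6) / (4 - (-4)) = -1
P(s) = 103 + (-41)·(s + 4) + 6·(s + 4)(s + 2) + (-1)·(s + 4)(s + 2)(s - 2)
Expanding: P(s) = -s^3 + 2s^2 - s + 3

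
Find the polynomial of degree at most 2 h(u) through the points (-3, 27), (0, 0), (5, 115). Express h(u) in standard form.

Newton's divided differences:
h[-3,0] = (0 - 27) / (0 - (-3)) = -9
h[0,5] = (115 - 0) / (5 - 0) = 23
h[-3,0,5] = (23 - (-9)) / (5 - (-3)) = 4
h(u) = 27 + (-9)·(u + 3) + 4·(u + 3)u
Expanding: h(u) = 4u^2 + 3u

h(u) = 4u^2 + 3u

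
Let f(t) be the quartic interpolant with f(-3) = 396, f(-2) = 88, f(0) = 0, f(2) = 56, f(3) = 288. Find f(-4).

1184

Using Newton's divided-difference form:
f[-3,-2] = (88 - 396) / (-2 - (-3)) = -308
f[-2,0] = (0 - 88) / (0 - (-2)) = -44
f[0,2] = (56 - 0) / (2 - 0) = 28
f[2,3] = (288 - 56) / (3 - 2) = 232
f[-3,-2,0] = (-44 - (-308)) / (0 - (-3)) = 88
f[-2,0,2] = (28 - (-44)) / (2 - (-2)) = 18
f[0,2,3] = (232 - 28) / (3 - 0) = 68
f[-3,-2,0,2] = (18 - 88) / (2 - (-3)) = -14
f[-2,0,2,3] = (68 - 18) / (3 - (-2)) = 10
f[-3,-2,0,2,3] = (10 - (-14)) / (3 - (-3)) = 4
f(-4) = 396 + (-308)·(-1) + 88·(-1)·(-2) + (-14)·(-1)·(-2)·(-4) + 4·(-1)·(-2)·(-4)·(-6) = 1184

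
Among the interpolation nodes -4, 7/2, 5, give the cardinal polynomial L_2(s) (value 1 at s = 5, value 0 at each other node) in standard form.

L_2(s) = (2/27)s^2 + (1/27)s - 28/27

L_2(s) = (s + 4)(s - 7/2) / [(9)·(3/2)]
       = (s^2 + (1/2)s - 14) / (27/2)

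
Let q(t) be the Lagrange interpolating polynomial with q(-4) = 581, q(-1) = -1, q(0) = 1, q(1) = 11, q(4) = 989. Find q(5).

L_0(5) = (6)·(5)·(4)·(1)/[(-3)·(-4)·(-5)·(-8)] = 1/4
L_1(5) = (9)·(5)·(4)·(1)/[(3)·(-1)·(-2)·(-5)] = -6
L_2(5) = (9)·(6)·(4)·(1)/[(4)·(1)·(-1)·(-4)] = 27/2
L_3(5) = (9)·(6)·(5)·(1)/[(5)·(2)·(1)·(-3)] = -9
L_4(5) = (9)·(6)·(5)·(4)/[(8)·(5)·(4)·(3)] = 9/4
Sum: 581·(1/4) + (-1)·(-6) + 1·(27/2) + 11·(-9) + 989·(9/4) = 2291

2291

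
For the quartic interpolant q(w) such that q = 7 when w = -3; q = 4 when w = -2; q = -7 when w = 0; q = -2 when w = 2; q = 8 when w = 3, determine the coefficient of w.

L_0(w) = (w + 2)w(w - 2)(w - 3) / [90] = (1/90)w^4 - (1/30)w^3 - (2/45)w^2 + (2/15)w
L_1(w) = (w + 3)w(w - 2)(w - 3) / [-40] = -(1/40)w^4 + (1/20)w^3 + (9/40)w^2 - (9/20)w
L_2(w) = (w + 3)(w + 2)(w - 2)(w - 3) / [36] = (1/36)w^4 - (13/36)w^2 + 1
L_3(w) = (w + 3)(w + 2)w(w - 3) / [-40] = -(1/40)w^4 - (1/20)w^3 + (9/40)w^2 + (9/20)w
L_4(w) = (w + 3)(w + 2)w(w - 2) / [90] = (1/90)w^4 + (1/30)w^3 - (2/45)w^2 - (2/15)w
q(w) = 7·L_0 + 4·L_1 + (-7)·L_2 + (-2)·L_3 + 8·L_4
Only the coefficient of w is needed; take it from each L_i and combine:
7·(2/15) + 4·(-9/20) + (-7)·(0) + (-2)·(9/20) + 8·(-2/15) = -17/6

-17/6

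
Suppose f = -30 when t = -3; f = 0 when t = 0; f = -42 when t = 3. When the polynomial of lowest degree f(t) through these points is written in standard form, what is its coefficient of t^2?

-4

The leading coefficient equals the top divided difference f[-3,0,3].
f[-3,0] = (0 - (-30)) / (0 - (-3)) = 10
f[0,3] = (-42 - 0) / (3 - 0) = -14
f[-3,0,3] = (-14 - 10) / (3 - (-3)) = -4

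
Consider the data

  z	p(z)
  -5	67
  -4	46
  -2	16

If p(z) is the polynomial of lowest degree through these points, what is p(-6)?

Evaluate each Lagrange basis at z = -6:
L_0(-6) = (-2)·(-4)/[(-1)·(-3)] = 8/3
L_1(-6) = (-1)·(-4)/[(1)·(-2)] = -2
L_2(-6) = (-1)·(-2)/[(3)·(2)] = 1/3
Sum: 67·(8/3) + 46·(-2) + 16·(1/3) = 92

92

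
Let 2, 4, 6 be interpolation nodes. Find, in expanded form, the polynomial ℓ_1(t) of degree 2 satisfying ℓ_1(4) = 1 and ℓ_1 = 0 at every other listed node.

ℓ_1(t) = -(1/4)t^2 + 2t - 3

ℓ_1(t) = (t - 2)(t - 6) / [(2)·(-2)]
       = (t^2 - 8t + 12) / (-4)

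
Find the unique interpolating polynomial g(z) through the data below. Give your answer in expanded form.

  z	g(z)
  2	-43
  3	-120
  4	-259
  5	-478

Build the Lagrange basis polynomials:
L_0(z) = (z - 3)(z - 4)(z - 5) / [-6] = -(1/6)z^3 + 2z^2 - (47/6)z + 10
L_1(z) = (z - 2)(z - 4)(z - 5) / [2] = (1/2)z^3 - (11/2)z^2 + 19z - 20
L_2(z) = (z - 2)(z - 3)(z - 5) / [-2] = -(1/2)z^3 + 5z^2 - (31/2)z + 15
L_3(z) = (z - 2)(z - 3)(z - 4) / [6] = (1/6)z^3 - (3/2)z^2 + (13/3)z - 4
g(z) = (-43)·L_0 + (-120)·L_1 + (-259)·L_2 + (-478)·L_3
  (-43)·L_0(z) = (43/6)z^3 - 86z^2 + (2021/6)z - 430
  (-120)·L_1(z) = -60z^3 + 660z^2 - 2280z + 2400
  (-259)·L_2(z) = (259/2)z^3 - 1295z^2 + (8029/2)z - 3885
  (-478)·L_3(z) = -(239/3)z^3 + 717z^2 - (6214/3)z + 1912
Adding term by term: -3z^3 - 4z^2 - 3

g(z) = -3z^3 - 4z^2 - 3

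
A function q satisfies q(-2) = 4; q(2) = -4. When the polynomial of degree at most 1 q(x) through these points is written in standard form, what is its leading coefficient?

-2

L_0(x) = (x - 2) / [-4] = -(1/4)x + 1/2
L_1(x) = (x + 2) / [4] = (1/4)x + 1/2
q(x) = 4·L_0 + (-4)·L_1
Only the coefficient of x is needed; take it from each L_i and combine:
4·(-1/4) + (-4)·(1/4) = -2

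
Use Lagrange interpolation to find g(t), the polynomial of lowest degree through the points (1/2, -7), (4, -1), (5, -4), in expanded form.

Build the Lagrange basis polynomials:
L_0(t) = (t - 4)(t - 5) / [63/4] = (4/63)t^2 - (4/7)t + 80/63
L_1(t) = (t - 1/2)(t - 5) / [-7/2] = -(2/7)t^2 + (11/7)t - 5/7
L_2(t) = (t - 1/2)(t - 4) / [9/2] = (2/9)t^2 - t + 4/9
g(t) = (-7)·L_0 + (-1)·L_1 + (-4)·L_2
  (-7)·L_0(t) = -(4/9)t^2 + 4t - 80/9
  (-1)·L_1(t) = (2/7)t^2 - (11/7)t + 5/7
  (-4)·L_2(t) = -(8/9)t^2 + 4t - 16/9
Adding term by term: -(22/21)t^2 + (45/7)t - 209/21

g(t) = -(22/21)t^2 + (45/7)t - 209/21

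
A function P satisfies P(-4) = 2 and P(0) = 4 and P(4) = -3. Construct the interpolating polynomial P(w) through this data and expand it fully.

P(w) = -(9/32)w^2 - (5/8)w + 4

Newton's divided differences:
P[-4,0] = (4 - 2) / (0 - (-4)) = 1/2
P[0,4] = (-3 - 4) / (4 - 0) = -7/4
P[-4,0,4] = (-7/4 - 1/2) / (4 - (-4)) = -9/32
P(w) = 2 + (1/2)·(w + 4) + (-9/32)·(w + 4)w
Expanding: P(w) = -(9/32)w^2 - (5/8)w + 4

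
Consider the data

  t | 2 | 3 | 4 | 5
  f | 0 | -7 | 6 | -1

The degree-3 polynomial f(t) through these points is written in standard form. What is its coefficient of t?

Build the Lagrange basis polynomials:
L_0(t) = (t - 3)(t - 4)(t - 5) / [-6] = -(1/6)t^3 + 2t^2 - (47/6)t + 10
L_1(t) = (t - 2)(t - 4)(t - 5) / [2] = (1/2)t^3 - (11/2)t^2 + 19t - 20
L_2(t) = (t - 2)(t - 3)(t - 5) / [-2] = -(1/2)t^3 + 5t^2 - (31/2)t + 15
L_3(t) = (t - 2)(t - 3)(t - 4) / [6] = (1/6)t^3 - (3/2)t^2 + (13/3)t - 4
f(t) = 0·L_0 + (-7)·L_1 + 6·L_2 + (-1)·L_3
Only the coefficient of t is needed; take it from each L_i and combine:
0·(-47/6) + (-7)·(19) + 6·(-31/2) + (-1)·(13/3) = -691/3

-691/3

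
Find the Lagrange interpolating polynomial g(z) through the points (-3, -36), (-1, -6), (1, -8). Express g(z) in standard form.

Build the Lagrange basis polynomials:
L_0(z) = (z + 1)(z - 1) / [8] = (1/8)z^2 - 1/8
L_1(z) = (z + 3)(z - 1) / [-4] = -(1/4)z^2 - (1/2)z + 3/4
L_2(z) = (z + 3)(z + 1) / [8] = (1/8)z^2 + (1/2)z + 3/8
g(z) = (-36)·L_0 + (-6)·L_1 + (-8)·L_2
  (-36)·L_0(z) = -(9/2)z^2 + 9/2
  (-6)·L_1(z) = (3/2)z^2 + 3z - 9/2
  (-8)·L_2(z) = -z^2 - 4z - 3
Adding term by term: -4z^2 - z - 3

g(z) = -4z^2 - z - 3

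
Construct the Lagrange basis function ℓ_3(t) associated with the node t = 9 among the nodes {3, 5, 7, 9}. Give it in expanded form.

ℓ_3(t) = (1/48)t^3 - (5/16)t^2 + (71/48)t - 35/16

ℓ_3(t) = (t - 3)(t - 5)(t - 7) / [(6)·(4)·(2)]
       = (t^3 - 15t^2 + 71t - 105) / (48)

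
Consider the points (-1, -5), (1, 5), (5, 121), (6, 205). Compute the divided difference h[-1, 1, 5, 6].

h[-1,1] = (5 - (-5)) / (1 - (-1)) = 5
h[1,5] = (121 - 5) / (5 - 1) = 29
h[5,6] = (205 - 121) / (6 - 5) = 84
h[-1,1,5] = (29 - 5) / (5 - (-1)) = 4
h[1,5,6] = (84 - 29) / (6 - 1) = 11
h[-1,1,5,6] = (11 - 4) / (6 - (-1)) = 1

1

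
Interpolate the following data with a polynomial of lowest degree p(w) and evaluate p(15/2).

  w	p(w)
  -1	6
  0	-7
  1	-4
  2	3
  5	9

11461/128

L_0(15/2) = (15/2)·(13/2)·(11/2)·(5/2)/[(-1)·(-2)·(-3)·(-6)] = 3575/192
L_1(15/2) = (17/2)·(13/2)·(11/2)·(5/2)/[(1)·(-1)·(-2)·(-5)] = -2431/32
L_2(15/2) = (17/2)·(15/2)·(11/2)·(5/2)/[(2)·(1)·(-1)·(-4)] = 14025/128
L_3(15/2) = (17/2)·(15/2)·(13/2)·(5/2)/[(3)·(2)·(1)·(-3)] = -5525/96
L_4(15/2) = (17/2)·(15/2)·(13/2)·(11/2)/[(6)·(5)·(4)·(3)] = 2431/384
Sum: 6·(3575/192) + (-7)·(-2431/32) + (-4)·(14025/128) + 3·(-5525/96) + 9·(2431/384) = 11461/128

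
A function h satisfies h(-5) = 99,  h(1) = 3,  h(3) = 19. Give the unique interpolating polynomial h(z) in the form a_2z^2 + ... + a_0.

h(z) = 3z^2 - 4z + 4

Build the Lagrange basis polynomials:
L_0(z) = (z - 1)(z - 3) / [48] = (1/48)z^2 - (1/12)z + 1/16
L_1(z) = (z + 5)(z - 3) / [-12] = -(1/12)z^2 - (1/6)z + 5/4
L_2(z) = (z + 5)(z - 1) / [16] = (1/16)z^2 + (1/4)z - 5/16
h(z) = 99·L_0 + 3·L_1 + 19·L_2
  99·L_0(z) = (33/16)z^2 - (33/4)z + 99/16
  3·L_1(z) = -(1/4)z^2 - (1/2)z + 15/4
  19·L_2(z) = (19/16)z^2 + (19/4)z - 95/16
Adding term by term: 3z^2 - 4z + 4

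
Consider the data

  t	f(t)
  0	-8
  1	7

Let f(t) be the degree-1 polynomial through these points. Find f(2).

Evaluate each Lagrange basis at t = 2:
L_0(2) = (1)/[(-1)] = -1
L_1(2) = (2)/[(1)] = 2
Sum: (-8)·(-1) + 7·(2) = 22

22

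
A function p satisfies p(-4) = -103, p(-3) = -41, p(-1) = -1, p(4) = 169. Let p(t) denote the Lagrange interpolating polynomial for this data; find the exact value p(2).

Evaluate each Lagrange basis at t = 2:
L_0(2) = (5)·(3)·(-2)/[(-1)·(-3)·(-8)] = 5/4
L_1(2) = (6)·(3)·(-2)/[(1)·(-2)·(-7)] = -18/7
L_2(2) = (6)·(5)·(-2)/[(3)·(2)·(-5)] = 2
L_3(2) = (6)·(5)·(3)/[(8)·(7)·(5)] = 9/28
Sum: (-103)·(5/4) + (-41)·(-18/7) + (-1)·(2) + 169·(9/28) = 29

29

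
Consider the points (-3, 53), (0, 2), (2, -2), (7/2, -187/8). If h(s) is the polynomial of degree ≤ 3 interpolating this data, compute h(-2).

22

Evaluate each Lagrange basis at s = -2:
L_0(-2) = (-2)·(-4)·(-11/2)/[(-3)·(-5)·(-13/2)] = 88/195
L_1(-2) = (1)·(-4)·(-11/2)/[(3)·(-2)·(-7/2)] = 22/21
L_2(-2) = (1)·(-2)·(-11/2)/[(5)·(2)·(-3/2)] = -11/15
L_3(-2) = (1)·(-2)·(-4)/[(13/2)·(7/2)·(3/2)] = 64/273
Sum: 53·(88/195) + 2·(22/21) + (-2)·(-11/15) + (-187/8)·(64/273) = 22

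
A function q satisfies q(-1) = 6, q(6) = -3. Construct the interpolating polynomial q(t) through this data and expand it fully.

q(t) = -(9/7)t + 33/7

Build the Lagrange basis polynomials:
L_0(t) = (t - 6) / [-7] = -(1/7)t + 6/7
L_1(t) = (t + 1) / [7] = (1/7)t + 1/7
q(t) = 6·L_0 + (-3)·L_1
  6·L_0(t) = -(6/7)t + 36/7
  (-3)·L_1(t) = -(3/7)t - 3/7
Adding term by term: -(9/7)t + 33/7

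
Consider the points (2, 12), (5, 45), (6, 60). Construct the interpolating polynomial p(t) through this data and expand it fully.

p(t) = t^2 + 4t

Newton's divided differences:
p[2,5] = (45 - 12) / (5 - 2) = 11
p[5,6] = (60 - 45) / (6 - 5) = 15
p[2,5,6] = (15 - 11) / (6 - 2) = 1
p(t) = 12 + 11·(t - 2) + 1·(t - 2)(t - 5)
Expanding: p(t) = t^2 + 4t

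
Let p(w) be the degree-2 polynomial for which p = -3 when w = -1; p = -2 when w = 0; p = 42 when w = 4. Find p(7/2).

L_0(7/2) = (7/2)·(-1/2)/[(-1)·(-5)] = -7/20
L_1(7/2) = (9/2)·(-1/2)/[(1)·(-4)] = 9/16
L_2(7/2) = (9/2)·(7/2)/[(5)·(4)] = 63/80
Sum: (-3)·(-7/20) + (-2)·(9/16) + 42·(63/80) = 33

33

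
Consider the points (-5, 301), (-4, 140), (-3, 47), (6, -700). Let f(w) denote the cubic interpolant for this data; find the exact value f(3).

Evaluate each Lagrange basis at w = 3:
L_0(3) = (7)·(6)·(-3)/[(-1)·(-2)·(-11)] = 63/11
L_1(3) = (8)·(6)·(-3)/[(1)·(-1)·(-10)] = -72/5
L_2(3) = (8)·(7)·(-3)/[(2)·(1)·(-9)] = 28/3
L_3(3) = (8)·(7)·(6)/[(11)·(10)·(9)] = 56/165
Sum: 301·(63/11) + 140·(-72/5) + 47·(28/3) + (-700)·(56/165) = -91

-91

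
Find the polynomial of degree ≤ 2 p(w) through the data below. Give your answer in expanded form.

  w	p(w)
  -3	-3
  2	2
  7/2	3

Newton's divided differences:
p[-3,2] = (2 - (-3)) / (2 - (-3)) = 1
p[2,7/2] = (3 - 2) / (7/2 - 2) = 2/3
p[-3,2,7/2] = (2/3 - 1) / (7/2 - (-3)) = -2/39
p(w) = -3 + 1·(w + 3) + (-2/39)·(w + 3)(w - 2)
Expanding: p(w) = -(2/39)w^2 + (37/39)w + 4/13

p(w) = -(2/39)w^2 + (37/39)w + 4/13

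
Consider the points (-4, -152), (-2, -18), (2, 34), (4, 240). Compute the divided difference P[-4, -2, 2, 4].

3

P[-4,-2] = (-18 - (-152)) / (-2 - (-4)) = 67
P[-2,2] = (34 - (-18)) / (2 - (-2)) = 13
P[2,4] = (240 - 34) / (4 - 2) = 103
P[-4,-2,2] = (13 - 67) / (2 - (-4)) = -9
P[-2,2,4] = (103 - 13) / (4 - (-2)) = 15
P[-4,-2,2,4] = (15 - (-9)) / (4 - (-4)) = 3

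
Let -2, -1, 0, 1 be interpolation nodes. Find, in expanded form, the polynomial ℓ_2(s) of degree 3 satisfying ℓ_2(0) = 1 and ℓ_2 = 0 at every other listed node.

ℓ_2(s) = -(1/2)s^3 - s^2 + (1/2)s + 1

ℓ_2(s) = (s + 2)(s + 1)(s - 1) / [(2)·(1)·(-1)]
       = (s^3 + 2s^2 - s - 2) / (-2)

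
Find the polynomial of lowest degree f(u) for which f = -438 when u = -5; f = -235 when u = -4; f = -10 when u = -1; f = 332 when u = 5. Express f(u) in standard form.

Newton's divided differences:
f[-5,-4] = (-235 - (-438)) / (-4 - (-5)) = 203
f[-4,-1] = (-10 - (-235)) / (-1 - (-4)) = 75
f[-1,5] = (332 - (-10)) / (5 - (-1)) = 57
f[-5,-4,-1] = (75 - 203) / (-1 - (-5)) = -32
f[-4,-1,5] = (57 - 75) / (5 - (-4)) = -2
f[-5,-4,-1,5] = (-2 - (-32)) / (5 - (-5)) = 3
f(u) = -438 + 203·(u + 5) + (-32)·(u + 5)(u + 4) + 3·(u + 5)(u + 4)(u + 1)
Expanding: f(u) = 3u^3 - 2u^2 + 2u - 3

f(u) = 3u^3 - 2u^2 + 2u - 3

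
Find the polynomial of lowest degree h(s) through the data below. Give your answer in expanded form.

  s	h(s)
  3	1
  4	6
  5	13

h(s) = s^2 - 2s - 2

Newton's divided differences:
h[3,4] = (6 - 1) / (4 - 3) = 5
h[4,5] = (13 - 6) / (5 - 4) = 7
h[3,4,5] = (7 - 5) / (5 - 3) = 1
h(s) = 1 + 5·(s - 3) + 1·(s - 3)(s - 4)
Expanding: h(s) = s^2 - 2s - 2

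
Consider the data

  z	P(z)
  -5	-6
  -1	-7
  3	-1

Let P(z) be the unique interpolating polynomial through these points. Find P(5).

L_0(5) = (6)·(2)/[(-4)·(-8)] = 3/8
L_1(5) = (10)·(2)/[(4)·(-4)] = -5/4
L_2(5) = (10)·(6)/[(8)·(4)] = 15/8
Sum: (-6)·(3/8) + (-7)·(-5/4) + (-1)·(15/8) = 37/8

37/8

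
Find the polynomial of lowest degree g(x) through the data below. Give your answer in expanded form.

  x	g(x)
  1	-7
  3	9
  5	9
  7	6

g(x) = (13/48)x^3 - (71/16)x^2 + (1067/48)x - 401/16

Newton's divided differences:
g[1,3] = (9 - (-7)) / (3 - 1) = 8
g[3,5] = (9 - 9) / (5 - 3) = 0
g[5,7] = (6 - 9) / (7 - 5) = -3/2
g[1,3,5] = (0 - 8) / (5 - 1) = -2
g[3,5,7] = (-3/2 - 0) / (7 - 3) = -3/8
g[1,3,5,7] = (-3/8 - (-2)) / (7 - 1) = 13/48
g(x) = -7 + 8·(x - 1) + (-2)·(x - 1)(x - 3) + (13/48)·(x - 1)(x - 3)(x - 5)
Expanding: g(x) = (13/48)x^3 - (71/16)x^2 + (1067/48)x - 401/16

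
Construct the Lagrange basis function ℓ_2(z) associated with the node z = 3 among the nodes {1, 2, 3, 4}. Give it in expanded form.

ℓ_2(z) = (z - 1)(z - 2)(z - 4) / [(2)·(1)·(-1)]
       = (z^3 - 7z^2 + 14z - 8) / (-2)

ℓ_2(z) = -(1/2)z^3 + (7/2)z^2 - 7z + 4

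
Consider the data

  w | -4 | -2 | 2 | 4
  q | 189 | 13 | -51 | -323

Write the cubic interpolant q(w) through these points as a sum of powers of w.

Build the Lagrange basis polynomials:
L_0(w) = (w + 2)(w - 2)(w - 4) / [-96] = -(1/96)w^3 + (1/24)w^2 + (1/24)w - 1/6
L_1(w) = (w + 4)(w - 2)(w - 4) / [48] = (1/48)w^3 - (1/24)w^2 - (1/3)w + 2/3
L_2(w) = (w + 4)(w + 2)(w - 4) / [-48] = -(1/48)w^3 - (1/24)w^2 + (1/3)w + 2/3
L_3(w) = (w + 4)(w + 2)(w - 2) / [96] = (1/96)w^3 + (1/24)w^2 - (1/24)w - 1/6
q(w) = 189·L_0 + 13·L_1 + (-51)·L_2 + (-323)·L_3
  189·L_0(w) = -(63/32)w^3 + (63/8)w^2 + (63/8)w - 63/2
  13·L_1(w) = (13/48)w^3 - (13/24)w^2 - (13/3)w + 26/3
  (-51)·L_2(w) = (17/16)w^3 + (17/8)w^2 - 17w - 34
  (-323)·L_3(w) = -(323/96)w^3 - (323/24)w^2 + (323/24)w + 323/6
Adding term by term: -4w^3 - 4w^2 - 3

q(w) = -4w^3 - 4w^2 - 3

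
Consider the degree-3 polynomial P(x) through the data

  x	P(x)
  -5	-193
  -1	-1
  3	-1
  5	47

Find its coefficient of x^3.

1

The leading coefficient equals the top divided difference P[-5,-1,3,5].
P[-5,-1] = (-1 - (-193)) / (-1 - (-5)) = 48
P[-1,3] = (-1 - (-1)) / (3 - (-1)) = 0
P[3,5] = (47 - (-1)) / (5 - 3) = 24
P[-5,-1,3] = (0 - 48) / (3 - (-5)) = -6
P[-1,3,5] = (24 - 0) / (5 - (-1)) = 4
P[-5,-1,3,5] = (4 - (-6)) / (5 - (-5)) = 1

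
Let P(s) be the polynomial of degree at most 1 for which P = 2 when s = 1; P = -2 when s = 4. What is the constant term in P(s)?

Build the Lagrange basis polynomials:
L_0(s) = (s - 4) / [-3] = -(1/3)s + 4/3
L_1(s) = (s - 1) / [3] = (1/3)s - 1/3
P(s) = 2·L_0 + (-2)·L_1
Only the constant term is needed; take it from each L_i and combine:
2·(4/3) + (-2)·(-1/3) = 10/3

10/3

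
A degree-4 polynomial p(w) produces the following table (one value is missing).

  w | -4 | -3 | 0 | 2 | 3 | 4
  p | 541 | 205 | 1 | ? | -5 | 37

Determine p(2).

The 5 known values determine p uniquely (degree ≤ 4).
L_0(2) = (5)·(2)·(-1)·(-2)/[(-1)·(-4)·(-7)·(-8)] = 5/56
L_1(2) = (6)·(2)·(-1)·(-2)/[(1)·(-3)·(-6)·(-7)] = -4/21
L_2(2) = (6)·(5)·(-1)·(-2)/[(4)·(3)·(-3)·(-4)] = 5/12
L_3(2) = (6)·(5)·(2)·(-2)/[(7)·(6)·(3)·(-1)] = 20/21
L_4(2) = (6)·(5)·(2)·(-1)/[(8)·(7)·(4)·(1)] = -15/56
Sum: 541·(5/56) + 205·(-4/21) + 1·(5/12) + (-5)·(20/21) + 37·(-15/56) = -5

-5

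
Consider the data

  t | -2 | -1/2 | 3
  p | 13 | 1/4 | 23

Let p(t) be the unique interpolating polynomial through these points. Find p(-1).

3

L_0(-1) = (-1/2)·(-4)/[(-3/2)·(-5)] = 4/15
L_1(-1) = (1)·(-4)/[(3/2)·(-7/2)] = 16/21
L_2(-1) = (1)·(-1/2)/[(5)·(7/2)] = -1/35
Sum: 13·(4/15) + 1/4·(16/21) + 23·(-1/35) = 3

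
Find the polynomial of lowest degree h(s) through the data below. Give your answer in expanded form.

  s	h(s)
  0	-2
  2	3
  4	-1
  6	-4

Build the Lagrange basis polynomials:
L_0(s) = (s - 2)(s - 4)(s - 6) / [-48] = -(1/48)s^3 + (1/4)s^2 - (11/12)s + 1
L_1(s) = s(s - 4)(s - 6) / [16] = (1/16)s^3 - (5/8)s^2 + (3/2)s
L_2(s) = s(s - 2)(s - 6) / [-16] = -(1/16)s^3 + (1/2)s^2 - (3/4)s
L_3(s) = s(s - 2)(s - 4) / [48] = (1/48)s^3 - (1/8)s^2 + (1/6)s
h(s) = (-2)·L_0 + 3·L_1 + (-1)·L_2 + (-4)·L_3
  (-2)·L_0(s) = (1/24)s^3 - (1/2)s^2 + (11/6)s - 2
  3·L_1(s) = (3/16)s^3 - (15/8)s^2 + (9/2)s
  (-1)·L_2(s) = (1/16)s^3 - (1/2)s^2 + (3/4)s
  (-4)·L_3(s) = -(1/12)s^3 + (1/2)s^2 - (2/3)s
Adding term by term: (5/24)s^3 - (19/8)s^2 + (77/12)s - 2

h(s) = (5/24)s^3 - (19/8)s^2 + (77/12)s - 2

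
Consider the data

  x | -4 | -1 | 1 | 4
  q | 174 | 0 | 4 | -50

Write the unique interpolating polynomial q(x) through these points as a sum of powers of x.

Newton's divided differences:
q[-4,-1] = (0 - 174) / (-1 - (-4)) = -58
q[-1,1] = (4 - 0) / (1 - (-1)) = 2
q[1,4] = (-50 - 4) / (4 - 1) = -18
q[-4,-1,1] = (2 - (-58)) / (1 - (-4)) = 12
q[-1,1,4] = (-18 - 2) / (4 - (-1)) = -4
q[-4,-1,1,4] = (-4 - 12) / (4 - (-4)) = -2
q(x) = 174 + (-58)·(x + 4) + 12·(x + 4)(x + 1) + (-2)·(x + 4)(x + 1)(x - 1)
Expanding: q(x) = -2x^3 + 4x^2 + 4x - 2

q(x) = -2x^3 + 4x^2 + 4x - 2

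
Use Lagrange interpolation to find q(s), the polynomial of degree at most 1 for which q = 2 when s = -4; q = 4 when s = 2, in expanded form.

Build the Lagrange basis polynomials:
L_0(s) = (s - 2) / [-6] = -(1/6)s + 1/3
L_1(s) = (s + 4) / [6] = (1/6)s + 2/3
q(s) = 2·L_0 + 4·L_1
  2·L_0(s) = -(1/3)s + 2/3
  4·L_1(s) = (2/3)s + 8/3
Adding term by term: (1/3)s + 10/3

q(s) = (1/3)s + 10/3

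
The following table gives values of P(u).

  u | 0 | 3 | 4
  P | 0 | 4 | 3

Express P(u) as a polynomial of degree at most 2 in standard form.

P(u) = -(7/12)u^2 + (37/12)u

L_0(u) = (u - 3)(u - 4) / [12] = (1/12)u^2 - (7/12)u + 1
L_1(u) = u(u - 4) / [-3] = -(1/3)u^2 + (4/3)u
L_2(u) = u(u - 3) / [4] = (1/4)u^2 - (3/4)u
P(u) = 0·L_0 + 4·L_1 + 3·L_2
  0·L_0(u) = 0
  4·L_1(u) = -(4/3)u^2 + (16/3)u
  3·L_2(u) = (3/4)u^2 - (9/4)u
Adding term by term: -(7/12)u^2 + (37/12)u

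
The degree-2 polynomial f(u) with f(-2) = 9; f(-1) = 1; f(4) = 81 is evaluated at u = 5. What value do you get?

121

Using Newton's divided-difference form:
f[-2,-1] = (1 - 9) / (-1 - (-2)) = -8
f[-1,4] = (81 - 1) / (4 - (-1)) = 16
f[-2,-1,4] = (16 - (-8)) / (4 - (-2)) = 4
f(5) = 9 + (-8)·(7) + 4·(7)·(6) = 121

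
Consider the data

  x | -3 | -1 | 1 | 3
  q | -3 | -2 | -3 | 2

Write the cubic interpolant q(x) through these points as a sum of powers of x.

q(x) = (1/6)x^3 + (1/4)x^2 - (2/3)x - 11/4

L_0(x) = (x + 1)(x - 1)(x - 3) / [-48] = -(1/48)x^3 + (1/16)x^2 + (1/48)x - 1/16
L_1(x) = (x + 3)(x - 1)(x - 3) / [16] = (1/16)x^3 - (1/16)x^2 - (9/16)x + 9/16
L_2(x) = (x + 3)(x + 1)(x - 3) / [-16] = -(1/16)x^3 - (1/16)x^2 + (9/16)x + 9/16
L_3(x) = (x + 3)(x + 1)(x - 1) / [48] = (1/48)x^3 + (1/16)x^2 - (1/48)x - 1/16
q(x) = (-3)·L_0 + (-2)·L_1 + (-3)·L_2 + 2·L_3
  (-3)·L_0(x) = (1/16)x^3 - (3/16)x^2 - (1/16)x + 3/16
  (-2)·L_1(x) = -(1/8)x^3 + (1/8)x^2 + (9/8)x - 9/8
  (-3)·L_2(x) = (3/16)x^3 + (3/16)x^2 - (27/16)x - 27/16
  2·L_3(x) = (1/24)x^3 + (1/8)x^2 - (1/24)x - 1/8
Adding term by term: (1/6)x^3 + (1/4)x^2 - (2/3)x - 11/4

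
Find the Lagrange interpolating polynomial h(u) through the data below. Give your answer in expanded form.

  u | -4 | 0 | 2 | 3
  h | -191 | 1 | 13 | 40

h(u) = 2u^3 - 3u^2 + 4u + 1

L_0(u) = u(u - 2)(u - 3) / [-168] = -(1/168)u^3 + (5/168)u^2 - (1/28)u
L_1(u) = (u + 4)(u - 2)(u - 3) / [24] = (1/24)u^3 - (1/24)u^2 - (7/12)u + 1
L_2(u) = (u + 4)u(u - 3) / [-12] = -(1/12)u^3 - (1/12)u^2 + u
L_3(u) = (u + 4)u(u - 2) / [21] = (1/21)u^3 + (2/21)u^2 - (8/21)u
h(u) = (-191)·L_0 + 1·L_1 + 13·L_2 + 40·L_3
  (-191)·L_0(u) = (191/168)u^3 - (955/168)u^2 + (191/28)u
  1·L_1(u) = (1/24)u^3 - (1/24)u^2 - (7/12)u + 1
  13·L_2(u) = -(13/12)u^3 - (13/12)u^2 + 13u
  40·L_3(u) = (40/21)u^3 + (80/21)u^2 - (320/21)u
Adding term by term: 2u^3 - 3u^2 + 4u + 1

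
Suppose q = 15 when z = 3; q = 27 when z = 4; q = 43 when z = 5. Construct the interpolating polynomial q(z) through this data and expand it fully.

q(z) = 2z^2 - 2z + 3

L_0(z) = (z - 4)(z - 5) / [2] = (1/2)z^2 - (9/2)z + 10
L_1(z) = (z - 3)(z - 5) / [-1] = -z^2 + 8z - 15
L_2(z) = (z - 3)(z - 4) / [2] = (1/2)z^2 - (7/2)z + 6
q(z) = 15·L_0 + 27·L_1 + 43·L_2
  15·L_0(z) = (15/2)z^2 - (135/2)z + 150
  27·L_1(z) = -27z^2 + 216z - 405
  43·L_2(z) = (43/2)z^2 - (301/2)z + 258
Adding term by term: 2z^2 - 2z + 3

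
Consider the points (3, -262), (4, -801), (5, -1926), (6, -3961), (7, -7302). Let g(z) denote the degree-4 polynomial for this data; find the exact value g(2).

Evaluate each Lagrange basis at z = 2:
L_0(2) = (-2)·(-3)·(-4)·(-5)/[(-1)·(-2)·(-3)·(-4)] = 5
L_1(2) = (-1)·(-3)·(-4)·(-5)/[(1)·(-1)·(-2)·(-3)] = -10
L_2(2) = (-1)·(-2)·(-4)·(-5)/[(2)·(1)·(-1)·(-2)] = 10
L_3(2) = (-1)·(-2)·(-3)·(-5)/[(3)·(2)·(1)·(-1)] = -5
L_4(2) = (-1)·(-2)·(-3)·(-4)/[(4)·(3)·(2)·(1)] = 1
Sum: (-262)·(5) + (-801)·(-10) + (-1926)·(10) + (-3961)·(-5) + (-7302)·(1) = -57

-57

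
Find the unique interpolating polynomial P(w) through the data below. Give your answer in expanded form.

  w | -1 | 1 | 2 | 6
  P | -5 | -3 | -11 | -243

P(w) = -w^3 - w^2 + 2w - 3

L_0(w) = (w - 1)(w - 2)(w - 6) / [-42] = -(1/42)w^3 + (3/14)w^2 - (10/21)w + 2/7
L_1(w) = (w + 1)(w - 2)(w - 6) / [10] = (1/10)w^3 - (7/10)w^2 + (2/5)w + 6/5
L_2(w) = (w + 1)(w - 1)(w - 6) / [-12] = -(1/12)w^3 + (1/2)w^2 + (1/12)w - 1/2
L_3(w) = (w + 1)(w - 1)(w - 2) / [140] = (1/140)w^3 - (1/70)w^2 - (1/140)w + 1/70
P(w) = (-5)·L_0 + (-3)·L_1 + (-11)·L_2 + (-243)·L_3
  (-5)·L_0(w) = (5/42)w^3 - (15/14)w^2 + (50/21)w - 10/7
  (-3)·L_1(w) = -(3/10)w^3 + (21/10)w^2 - (6/5)w - 18/5
  (-11)·L_2(w) = (11/12)w^3 - (11/2)w^2 - (11/12)w + 11/2
  (-243)·L_3(w) = -(243/140)w^3 + (243/70)w^2 + (243/140)w - 243/70
Adding term by term: -w^3 - w^2 + 2w - 3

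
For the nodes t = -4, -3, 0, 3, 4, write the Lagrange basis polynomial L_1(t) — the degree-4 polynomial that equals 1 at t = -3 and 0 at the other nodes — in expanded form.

L_1(t) = (t + 4)t(t - 3)(t - 4) / [(1)·(-3)·(-6)·(-7)]
       = (t^4 - 3t^3 - 16t^2 + 48t) / (-126)

L_1(t) = -(1/126)t^4 + (1/42)t^3 + (8/63)t^2 - (8/21)t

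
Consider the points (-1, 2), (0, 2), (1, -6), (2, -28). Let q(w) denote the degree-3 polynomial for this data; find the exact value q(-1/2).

21/8

L_0(-1/2) = (-1/2)·(-3/2)·(-5/2)/[(-1)·(-2)·(-3)] = 5/16
L_1(-1/2) = (1/2)·(-3/2)·(-5/2)/[(1)·(-1)·(-2)] = 15/16
L_2(-1/2) = (1/2)·(-1/2)·(-5/2)/[(2)·(1)·(-1)] = -5/16
L_3(-1/2) = (1/2)·(-1/2)·(-3/2)/[(3)·(2)·(1)] = 1/16
Sum: 2·(5/16) + 2·(15/16) + (-6)·(-5/16) + (-28)·(1/16) = 21/8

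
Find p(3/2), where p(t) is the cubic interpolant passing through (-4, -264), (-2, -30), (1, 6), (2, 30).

L_0(3/2) = (7/2)·(1/2)·(-1/2)/[(-2)·(-5)·(-6)] = 7/480
L_1(3/2) = (11/2)·(1/2)·(-1/2)/[(2)·(-3)·(-4)] = -11/192
L_2(3/2) = (11/2)·(7/2)·(-1/2)/[(5)·(3)·(-1)] = 77/120
L_3(3/2) = (11/2)·(7/2)·(1/2)/[(6)·(4)·(1)] = 77/192
Sum: (-264)·(7/480) + (-30)·(-11/192) + 6·(77/120) + 30·(77/192) = 55/4

55/4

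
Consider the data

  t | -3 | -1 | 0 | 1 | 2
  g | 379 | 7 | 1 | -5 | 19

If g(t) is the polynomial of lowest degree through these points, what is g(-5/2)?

1493/8

Evaluate each Lagrange basis at t = -5/2:
L_0(-5/2) = (-3/2)·(-5/2)·(-7/2)·(-9/2)/[(-2)·(-3)·(-4)·(-5)] = 63/128
L_1(-5/2) = (1/2)·(-5/2)·(-7/2)·(-9/2)/[(2)·(-1)·(-2)·(-3)] = 105/64
L_2(-5/2) = (1/2)·(-3/2)·(-7/2)·(-9/2)/[(3)·(1)·(-1)·(-2)] = -63/32
L_3(-5/2) = (1/2)·(-3/2)·(-5/2)·(-9/2)/[(4)·(2)·(1)·(-1)] = 135/128
L_4(-5/2) = (1/2)·(-3/2)·(-5/2)·(-7/2)/[(5)·(3)·(2)·(1)] = -7/32
Sum: 379·(63/128) + 7·(105/64) + 1·(-63/32) + (-5)·(135/128) + 19·(-7/32) = 1493/8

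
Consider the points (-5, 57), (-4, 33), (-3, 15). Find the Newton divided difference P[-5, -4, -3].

P[-5,-4] = (33 - 57) / (-4 - (-5)) = -24
P[-4,-3] = (15 - 33) / (-3 - (-4)) = -18
P[-5,-4,-3] = (-18 - (-24)) / (-3 - (-5)) = 3

3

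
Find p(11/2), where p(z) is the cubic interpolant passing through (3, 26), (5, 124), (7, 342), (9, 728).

1323/8

Using Newton's divided-difference form:
p[3,5] = (124 - 26) / (5 - 3) = 49
p[5,7] = (342 - 124) / (7 - 5) = 109
p[7,9] = (728 - 342) / (9 - 7) = 193
p[3,5,7] = (109 - 49) / (7 - 3) = 15
p[5,7,9] = (193 - 109) / (9 - 5) = 21
p[3,5,7,9] = (21 - 15) / (9 - 3) = 1
p(11/2) = 26 + 49·(5/2) + 15·(5/2)·(1/2) + 1·(5/2)·(1/2)·(-3/2) = 1323/8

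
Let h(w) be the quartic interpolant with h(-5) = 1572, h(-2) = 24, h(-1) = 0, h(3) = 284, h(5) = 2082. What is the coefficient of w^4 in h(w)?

3

The leading coefficient equals the top divided difference h[-5,-2,-1,3,5].
h[-5,-2] = (24 - 1572) / (-2 - (-5)) = -516
h[-2,-1] = (0 - 24) / (-1 - (-2)) = -24
h[-1,3] = (284 - 0) / (3 - (-1)) = 71
h[3,5] = (2082 - 284) / (5 - 3) = 899
h[-5,-2,-1] = (-24 - (-516)) / (-1 - (-5)) = 123
h[-2,-1,3] = (71 - (-24)) / (3 - (-2)) = 19
h[-1,3,5] = (899 - 71) / (5 - (-1)) = 138
h[-5,-2,-1,3] = (19 - 123) / (3 - (-5)) = -13
h[-2,-1,3,5] = (138 - 19) / (5 - (-2)) = 17
h[-5,-2,-1,3,5] = (17 - (-13)) / (5 - (-5)) = 3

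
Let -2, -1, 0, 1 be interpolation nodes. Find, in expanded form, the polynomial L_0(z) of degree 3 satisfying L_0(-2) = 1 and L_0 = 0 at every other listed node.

L_0(z) = (z + 1)z(z - 1) / [(-1)·(-2)·(-3)]
       = (z^3 - z) / (-6)

L_0(z) = -(1/6)z^3 + (1/6)z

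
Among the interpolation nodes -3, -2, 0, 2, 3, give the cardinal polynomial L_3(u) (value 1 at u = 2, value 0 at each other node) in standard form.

L_3(u) = -(1/40)u^4 - (1/20)u^3 + (9/40)u^2 + (9/20)u

L_3(u) = (u + 3)(u + 2)u(u - 3) / [(5)·(4)·(2)·(-1)]
       = (u^4 + 2u^3 - 9u^2 - 18u) / (-40)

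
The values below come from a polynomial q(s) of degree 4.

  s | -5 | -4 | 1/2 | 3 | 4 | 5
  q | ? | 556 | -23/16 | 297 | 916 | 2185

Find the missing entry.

1465

The 5 known values determine q uniquely (degree ≤ 4).
Evaluate each Lagrange basis at s = -5:
L_0(-5) = (-11/2)·(-8)·(-9)·(-10)/[(-9/2)·(-7)·(-8)·(-9)] = 110/63
L_1(-5) = (-1)·(-8)·(-9)·(-10)/[(9/2)·(-5/2)·(-7/2)·(-9/2)] = -256/63
L_2(-5) = (-1)·(-11/2)·(-9)·(-10)/[(7)·(5/2)·(-1)·(-2)] = 99/7
L_3(-5) = (-1)·(-11/2)·(-8)·(-10)/[(8)·(7/2)·(1)·(-1)] = -110/7
L_4(-5) = (-1)·(-11/2)·(-8)·(-9)/[(9)·(9/2)·(2)·(1)] = 44/9
Sum: 556·(110/63) + (-23/16)·(-256/63) + 297·(99/7) + 916·(-110/7) + 2185·(44/9) = 1465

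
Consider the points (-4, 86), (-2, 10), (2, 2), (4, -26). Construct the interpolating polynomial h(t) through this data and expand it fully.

h(t) = -t^3 + 2t^2 + 2t - 2

Build the Lagrange basis polynomials:
L_0(t) = (t + 2)(t - 2)(t - 4) / [-96] = -(1/96)t^3 + (1/24)t^2 + (1/24)t - 1/6
L_1(t) = (t + 4)(t - 2)(t - 4) / [48] = (1/48)t^3 - (1/24)t^2 - (1/3)t + 2/3
L_2(t) = (t + 4)(t + 2)(t - 4) / [-48] = -(1/48)t^3 - (1/24)t^2 + (1/3)t + 2/3
L_3(t) = (t + 4)(t + 2)(t - 2) / [96] = (1/96)t^3 + (1/24)t^2 - (1/24)t - 1/6
h(t) = 86·L_0 + 10·L_1 + 2·L_2 + (-26)·L_3
  86·L_0(t) = -(43/48)t^3 + (43/12)t^2 + (43/12)t - 43/3
  10·L_1(t) = (5/24)t^3 - (5/12)t^2 - (10/3)t + 20/3
  2·L_2(t) = -(1/24)t^3 - (1/12)t^2 + (2/3)t + 4/3
  (-26)·L_3(t) = -(13/48)t^3 - (13/12)t^2 + (13/12)t + 13/3
Adding term by term: -t^3 + 2t^2 + 2t - 2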